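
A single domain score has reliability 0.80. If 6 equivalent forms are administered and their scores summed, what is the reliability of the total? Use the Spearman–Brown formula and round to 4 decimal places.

0.9600

ρ_k = kρ / (1 + (k−1)ρ) = 6·0.80 / (1 + 5·0.80) = 4.800 / 5.000 = 0.9600.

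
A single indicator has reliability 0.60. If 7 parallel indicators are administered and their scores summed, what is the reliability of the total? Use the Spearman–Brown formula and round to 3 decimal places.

ρ_k = kρ / (1 + (k−1)ρ) = 7·0.60 / (1 + 6·0.60) = 4.200 / 4.600 = 0.913.

0.913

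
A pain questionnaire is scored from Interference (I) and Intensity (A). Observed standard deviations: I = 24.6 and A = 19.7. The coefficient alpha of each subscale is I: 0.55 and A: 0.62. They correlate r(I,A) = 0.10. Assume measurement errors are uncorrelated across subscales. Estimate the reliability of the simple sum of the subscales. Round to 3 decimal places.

0.615

Var(I+A) = 24.6² + 19.7² + 2·[24.6·19.7·0.10] = 993.25 + 96.924 = 1090.17.
Because errors are independent across components, Cov(Tᵢ,Tⱼ) = Cov(Xᵢ,Xⱼ); the off-diagonal part of the true-score variance is the same as above.
True-score variance = [24.6²·0.55 + 19.7²·0.62] + 96.924 = 573.454 + 96.924 = 670.378.
Reliability = 670.378 / 1090.17 = 0.615.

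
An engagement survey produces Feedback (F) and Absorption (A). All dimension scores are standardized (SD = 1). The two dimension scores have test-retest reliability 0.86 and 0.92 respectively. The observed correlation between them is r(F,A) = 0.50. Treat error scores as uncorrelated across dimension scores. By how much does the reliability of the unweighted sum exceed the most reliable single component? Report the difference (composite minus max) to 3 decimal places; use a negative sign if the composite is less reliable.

Var(sum) = 2 + 1 = 3; true-score variance = 1.78 + 1 = 2.78; composite reliability = 0.9267.
Max component reliability = 0.9200.
Difference = 0.9267 − 0.9200 = 0.007.

0.007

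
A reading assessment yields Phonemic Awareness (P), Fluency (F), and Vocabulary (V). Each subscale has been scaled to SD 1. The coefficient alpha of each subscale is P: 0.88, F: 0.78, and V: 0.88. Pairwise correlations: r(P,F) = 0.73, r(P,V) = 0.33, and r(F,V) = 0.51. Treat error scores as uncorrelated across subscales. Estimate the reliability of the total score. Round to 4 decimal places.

0.9251

Var(P+F+V) = 3 + 2·[0.73 + 0.33 + 0.51] = 3 + 3.14 = 6.14.
With uncorrelated errors the cross-covariances are all true-score covariance, so they carry over unchanged; only the diagonal terms shrink to ρᵢσᵢ².
True-score variance = [0.88 + 0.78 + 0.88] + 3.14 = 2.54 + 3.14 = 5.68.
Reliability = 5.68 / 6.14 = 0.9251.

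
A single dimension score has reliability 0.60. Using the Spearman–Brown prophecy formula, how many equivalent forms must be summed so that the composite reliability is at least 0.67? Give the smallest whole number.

k ≥ ρ*(1−ρ₁)/(ρ₁(1−ρ*)) = 0.67·0.40 / (0.60·0.33) = 1.354.
Smallest integer k = 2.

2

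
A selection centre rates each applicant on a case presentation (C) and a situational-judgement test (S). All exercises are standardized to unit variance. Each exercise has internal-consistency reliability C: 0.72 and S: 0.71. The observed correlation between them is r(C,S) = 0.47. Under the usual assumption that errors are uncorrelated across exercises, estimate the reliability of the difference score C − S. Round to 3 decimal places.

Var(C−S) = 1 + 1 − 2·0.47 = 2 − 0.94 = 1.06.
With uncorrelated errors the cross-covariances are all true-score covariance, so they carry over unchanged; only the diagonal terms shrink to ρᵢσᵢ².
True-score variance = [0.72 + 0.71] − 0.94 = 1.43 − 0.94 = 0.49.
Reliability = 0.49 / 1.06 = 0.462.

0.462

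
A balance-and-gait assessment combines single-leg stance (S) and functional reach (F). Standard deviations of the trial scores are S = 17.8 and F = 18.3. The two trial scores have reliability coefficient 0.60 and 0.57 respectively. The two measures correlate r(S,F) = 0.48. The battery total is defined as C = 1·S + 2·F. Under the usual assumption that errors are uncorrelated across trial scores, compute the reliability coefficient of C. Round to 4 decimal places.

0.6920

Var(C) = 17.8² + 2²·18.3² + 2·[2·17.8·18.3·0.48] = 1656.4 + 625.421 = 2281.82.
Under uncorrelated errors the observed covariances equal the true-score covariances, so only the own-variance terms attenuate.
True-score variance = [17.8²·0.60 + 2²·18.3²·0.57] + 625.421 = 953.653 + 625.421 = 1579.07.
Reliability = 1579.07 / 2281.82 = 0.6920.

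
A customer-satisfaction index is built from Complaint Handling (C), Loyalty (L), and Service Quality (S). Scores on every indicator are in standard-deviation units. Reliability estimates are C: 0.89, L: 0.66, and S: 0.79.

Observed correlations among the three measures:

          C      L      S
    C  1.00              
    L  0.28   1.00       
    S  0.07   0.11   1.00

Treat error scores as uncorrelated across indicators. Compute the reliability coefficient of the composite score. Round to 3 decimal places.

Var(C+L+S) = 3 + 2·[0.28 + 0.07 + 0.11] = 3 + 0.92 = 3.92.
With uncorrelated errors the cross-covariances are all true-score covariance, so they carry over unchanged; only the diagonal terms shrink to ρᵢσᵢ².
True-score variance = [0.89 + 0.66 + 0.79] + 0.92 = 2.34 + 0.92 = 3.26.
Reliability = 3.26 / 3.92 = 0.832.

0.832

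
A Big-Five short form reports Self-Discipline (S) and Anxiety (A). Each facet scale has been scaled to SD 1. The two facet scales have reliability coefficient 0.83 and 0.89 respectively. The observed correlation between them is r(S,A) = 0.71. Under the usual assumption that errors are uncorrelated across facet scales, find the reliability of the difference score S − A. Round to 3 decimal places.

Var(S−A) = 1 + 1 − 2·0.71 = 2 − 1.42 = 0.58.
Under uncorrelated errors the observed covariances equal the true-score covariances, so only the own-variance terms attenuate.
True-score variance = [0.83 + 0.89] − 1.42 = 1.72 − 1.42 = 0.3.
Reliability = 0.3 / 0.58 = 0.517.

0.517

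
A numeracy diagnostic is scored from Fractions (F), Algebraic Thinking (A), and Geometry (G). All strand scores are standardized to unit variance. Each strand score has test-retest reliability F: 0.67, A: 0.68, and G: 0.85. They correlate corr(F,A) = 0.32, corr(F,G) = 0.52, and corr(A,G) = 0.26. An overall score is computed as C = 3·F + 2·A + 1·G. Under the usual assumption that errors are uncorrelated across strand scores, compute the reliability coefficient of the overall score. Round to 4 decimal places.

Var(C) = 3² + 2² + 1 + 2·[6·0.32 + 3·0.52 + 2·0.26] = 14 + 8 = 22.
With uncorrelated errors the cross-covariances are all true-score covariance, so they carry over unchanged; only the diagonal terms shrink to ρᵢσᵢ².
True-score variance = [3²·0.67 + 2²·0.68 + 0.85] + 8 = 9.6 + 8 = 17.6.
Reliability = 17.6 / 22 = 0.8000.

0.8000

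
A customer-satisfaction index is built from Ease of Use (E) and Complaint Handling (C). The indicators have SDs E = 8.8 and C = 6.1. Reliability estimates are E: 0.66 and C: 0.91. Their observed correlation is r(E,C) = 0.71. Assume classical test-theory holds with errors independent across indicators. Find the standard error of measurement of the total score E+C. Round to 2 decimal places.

Var(total) = 114.65 + 76.2256 = 190.876.
True-score variance = 84.9715 + 76.2256 = 161.197, so reliability = 0.8445.
Error variance = 190.876 − 161.197 = 29.6785; SEM = √29.6785 = 5.45.

5.45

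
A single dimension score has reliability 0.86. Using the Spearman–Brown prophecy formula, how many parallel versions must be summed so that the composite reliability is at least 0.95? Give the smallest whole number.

4

k ≥ ρ*(1−ρ₁)/(ρ₁(1−ρ*)) = 0.95·0.14 / (0.86·0.05) = 3.093.
Smallest integer k = 4.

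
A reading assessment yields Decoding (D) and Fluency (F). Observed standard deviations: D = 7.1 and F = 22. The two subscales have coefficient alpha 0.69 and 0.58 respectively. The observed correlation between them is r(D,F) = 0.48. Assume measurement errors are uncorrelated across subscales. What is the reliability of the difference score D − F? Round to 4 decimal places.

0.4306

Var(D−F) = 7.1² + 22² − 2·7.1·22·0.48 = 534.41 − 149.952 = 384.458.
Because errors are independent across components, Cov(Tᵢ,Tⱼ) = Cov(Xᵢ,Xⱼ); the off-diagonal part of the true-score variance is the same as above.
True-score variance = [7.1²·0.69 + 22²·0.58] − 149.952 = 315.503 − 149.952 = 165.551.
Reliability = 165.551 / 384.458 = 0.4306.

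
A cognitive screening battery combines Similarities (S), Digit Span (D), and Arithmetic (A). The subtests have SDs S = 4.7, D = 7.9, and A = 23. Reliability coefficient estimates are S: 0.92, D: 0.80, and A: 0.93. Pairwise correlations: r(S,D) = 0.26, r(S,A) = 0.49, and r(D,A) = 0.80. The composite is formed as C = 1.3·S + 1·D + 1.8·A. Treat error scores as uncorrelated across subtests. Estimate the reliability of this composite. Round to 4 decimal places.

Var(C) = 1.3²·4.7² + 7.9² + 1.8²·23² + 2·[1.3·4.7·7.9·0.26 + 2.34·4.7·23·0.49 + 1.8·7.9·23·0.80] = 1813.7 + 796.291 = 2609.99.
With uncorrelated errors the cross-covariances are all true-score covariance, so they carry over unchanged; only the diagonal terms shrink to ρᵢσᵢ².
True-score variance = [1.3²·4.7²·0.92 + 7.9²·0.80 + 1.8²·23²·0.93] + 796.291 = 1678.26 + 796.291 = 2474.55.
Reliability = 2474.55 / 2609.99 = 0.9481.

0.9481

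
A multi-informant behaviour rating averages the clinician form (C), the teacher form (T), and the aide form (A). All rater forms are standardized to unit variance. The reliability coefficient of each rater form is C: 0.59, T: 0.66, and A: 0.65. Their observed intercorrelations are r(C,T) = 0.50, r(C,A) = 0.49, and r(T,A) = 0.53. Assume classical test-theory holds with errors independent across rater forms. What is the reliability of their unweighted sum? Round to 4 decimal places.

0.8179

Var(C+T+A) = 3 + 2·[0.50 + 0.49 + 0.53] = 3 + 3.04 = 6.04.
Under uncorrelated errors the observed covariances equal the true-score covariances, so only the own-variance terms attenuate.
True-score variance = [0.59 + 0.66 + 0.65] + 3.04 = 1.9 + 3.04 = 4.94.
Reliability = 4.94 / 6.04 = 0.8179.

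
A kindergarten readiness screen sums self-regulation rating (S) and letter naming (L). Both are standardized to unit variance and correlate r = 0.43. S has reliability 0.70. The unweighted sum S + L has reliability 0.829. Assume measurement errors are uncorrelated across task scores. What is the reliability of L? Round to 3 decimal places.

Var(S+L) = 2 + 2·0.43 = 2.860.
True-score variance = ρ_S + ρ_L + 2·0.43, so 0.829 = (0.70 + ρ_L + 0.86) / 2.860.
ρ_L = 0.829·2.860 − 0.70 − 0.86 = 0.811.

0.811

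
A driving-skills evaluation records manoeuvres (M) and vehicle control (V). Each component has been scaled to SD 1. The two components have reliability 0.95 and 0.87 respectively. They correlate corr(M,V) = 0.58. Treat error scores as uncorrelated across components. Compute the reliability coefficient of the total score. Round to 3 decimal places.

Var(M+V) = 2 + 2·[0.58] = 2 + 1.16 = 3.16.
Under uncorrelated errors the observed covariances equal the true-score covariances, so only the own-variance terms attenuate.
True-score variance = [0.95 + 0.87] + 1.16 = 1.82 + 1.16 = 2.98.
Reliability = 2.98 / 3.16 = 0.943.

0.943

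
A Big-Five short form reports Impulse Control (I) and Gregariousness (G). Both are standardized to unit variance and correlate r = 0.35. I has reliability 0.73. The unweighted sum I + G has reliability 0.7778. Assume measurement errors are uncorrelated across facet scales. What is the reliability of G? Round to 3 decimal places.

Var(I+G) = 2 + 2·0.35 = 2.700.
True-score variance = ρ_I + ρ_G + 2·0.35, so 0.7778 = (0.73 + ρ_G + 0.70) / 2.700.
ρ_G = 0.7778·2.700 − 0.73 − 0.70 = 0.670.

0.670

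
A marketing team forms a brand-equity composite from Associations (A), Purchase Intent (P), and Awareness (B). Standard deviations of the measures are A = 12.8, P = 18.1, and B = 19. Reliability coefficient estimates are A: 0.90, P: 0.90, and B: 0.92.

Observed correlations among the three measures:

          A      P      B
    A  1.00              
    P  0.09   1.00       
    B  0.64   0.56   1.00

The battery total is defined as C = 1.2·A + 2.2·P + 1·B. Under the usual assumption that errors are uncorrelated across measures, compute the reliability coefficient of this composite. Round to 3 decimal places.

0.940

Var(C) = 1.2²·12.8² + 2.2²·18.1² + 19² + 2·[2.64·12.8·18.1·0.09 + 1.2·12.8·19·0.64 + 2.2·18.1·19·0.56] = 2182.56 + 1331.02 = 3513.58.
Because errors are independent across components, Cov(Tᵢ,Tⱼ) = Cov(Xᵢ,Xⱼ); the off-diagonal part of the true-score variance is the same as above.
True-score variance = [1.2²·12.8²·0.90 + 2.2²·18.1²·0.90 + 19²·0.92] + 1331.02 = 1971.53 + 1331.02 = 3302.54.
Reliability = 3302.54 / 3513.58 = 0.940.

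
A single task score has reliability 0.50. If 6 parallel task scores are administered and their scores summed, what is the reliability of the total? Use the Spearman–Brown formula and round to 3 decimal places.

0.857

ρ_k = kρ / (1 + (k−1)ρ) = 6·0.50 / (1 + 5·0.50) = 3.000 / 3.500 = 0.857.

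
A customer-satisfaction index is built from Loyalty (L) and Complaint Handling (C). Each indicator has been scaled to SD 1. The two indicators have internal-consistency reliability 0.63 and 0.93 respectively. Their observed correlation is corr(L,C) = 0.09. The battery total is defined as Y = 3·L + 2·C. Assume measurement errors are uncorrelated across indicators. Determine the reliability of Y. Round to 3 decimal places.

0.744

Var(Y) = 3² + 2² + 2·[6·0.09] = 13 + 1.08 = 14.08.
Under uncorrelated errors the observed covariances equal the true-score covariances, so only the own-variance terms attenuate.
True-score variance = [3²·0.63 + 2²·0.93] + 1.08 = 9.39 + 1.08 = 10.47.
Reliability = 10.47 / 14.08 = 0.744.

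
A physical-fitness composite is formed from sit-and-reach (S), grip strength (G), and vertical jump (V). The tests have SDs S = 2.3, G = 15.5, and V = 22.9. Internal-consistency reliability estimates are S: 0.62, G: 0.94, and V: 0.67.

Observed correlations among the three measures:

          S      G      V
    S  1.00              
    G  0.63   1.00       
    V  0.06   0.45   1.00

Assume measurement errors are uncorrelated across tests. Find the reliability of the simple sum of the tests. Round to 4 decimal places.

Var(S+G+V) = 2.3² + 15.5² + 22.9² + 2·[2.3·15.5·0.63 + 2.3·22.9·0.06 + 15.5·22.9·0.45] = 769.95 + 370.694 = 1140.64.
Because errors are independent across components, Cov(Tᵢ,Tⱼ) = Cov(Xᵢ,Xⱼ); the off-diagonal part of the true-score variance is the same as above.
True-score variance = [2.3²·0.62 + 15.5²·0.94 + 22.9²·0.67] + 370.694 = 580.469 + 370.694 = 951.164.
Reliability = 951.164 / 1140.64 = 0.8339.

0.8339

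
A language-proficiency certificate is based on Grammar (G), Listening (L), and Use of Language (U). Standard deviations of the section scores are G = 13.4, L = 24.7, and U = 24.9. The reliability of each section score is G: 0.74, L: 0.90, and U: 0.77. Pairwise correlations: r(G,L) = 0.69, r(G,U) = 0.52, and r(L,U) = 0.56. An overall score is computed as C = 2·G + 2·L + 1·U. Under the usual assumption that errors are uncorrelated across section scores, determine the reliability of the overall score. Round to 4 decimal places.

Var(C) = 2²·13.4² + 2²·24.7² + 24.9² + 2·[4·13.4·24.7·0.69 + 2·13.4·24.9·0.52 + 2·24.7·24.9·0.56] = 3778.61 + 3898.69 = 7677.3.
Under uncorrelated errors the observed covariances equal the true-score covariances, so only the own-variance terms attenuate.
True-score variance = [2²·13.4²·0.74 + 2²·24.7²·0.90 + 24.9²·0.77] + 3898.69 = 3205.23 + 3898.69 = 7103.92.
Reliability = 7103.92 / 7677.3 = 0.9253.

0.9253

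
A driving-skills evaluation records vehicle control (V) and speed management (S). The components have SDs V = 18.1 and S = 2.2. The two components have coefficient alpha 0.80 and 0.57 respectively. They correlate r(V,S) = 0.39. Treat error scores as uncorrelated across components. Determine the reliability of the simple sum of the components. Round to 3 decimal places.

Var(V+S) = 18.1² + 2.2² + 2·[18.1·2.2·0.39] = 332.45 + 31.0596 = 363.51.
With uncorrelated errors the cross-covariances are all true-score covariance, so they carry over unchanged; only the diagonal terms shrink to ρᵢσᵢ².
True-score variance = [18.1²·0.80 + 2.2²·0.57] + 31.0596 = 264.847 + 31.0596 = 295.906.
Reliability = 295.906 / 363.51 = 0.814.

0.814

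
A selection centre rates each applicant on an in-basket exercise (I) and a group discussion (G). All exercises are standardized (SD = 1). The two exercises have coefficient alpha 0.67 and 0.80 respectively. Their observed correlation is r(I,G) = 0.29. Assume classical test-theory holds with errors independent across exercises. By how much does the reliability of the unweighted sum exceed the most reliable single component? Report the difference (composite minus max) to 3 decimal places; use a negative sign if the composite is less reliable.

-0.005

Var(sum) = 2 + 0.58 = 2.58; true-score variance = 1.47 + 0.58 = 2.05; composite reliability = 0.7946.
Max component reliability = 0.8000.
Difference = 0.7946 − 0.8000 = -0.005.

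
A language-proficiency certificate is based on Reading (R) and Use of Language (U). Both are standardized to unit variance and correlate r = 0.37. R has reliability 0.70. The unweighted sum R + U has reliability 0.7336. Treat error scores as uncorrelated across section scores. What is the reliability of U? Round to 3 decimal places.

0.570

Var(R+U) = 2 + 2·0.37 = 2.740.
True-score variance = ρ_R + ρ_U + 2·0.37, so 0.7336 = (0.70 + ρ_U + 0.74) / 2.740.
ρ_U = 0.7336·2.740 − 0.70 − 0.74 = 0.570.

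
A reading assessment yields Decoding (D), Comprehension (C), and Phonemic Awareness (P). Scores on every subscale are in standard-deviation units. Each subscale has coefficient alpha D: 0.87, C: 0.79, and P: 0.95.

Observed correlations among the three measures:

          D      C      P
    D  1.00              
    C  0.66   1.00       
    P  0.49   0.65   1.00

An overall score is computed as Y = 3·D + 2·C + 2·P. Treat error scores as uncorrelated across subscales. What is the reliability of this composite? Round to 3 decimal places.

Var(Y) = 3² + 2² + 2² + 2·[6·0.66 + 6·0.49 + 4·0.65] = 17 + 19 = 36.
Under uncorrelated errors the observed covariances equal the true-score covariances, so only the own-variance terms attenuate.
True-score variance = [3²·0.87 + 2²·0.79 + 2²·0.95] + 19 = 14.79 + 19 = 33.79.
Reliability = 33.79 / 36 = 0.939.

0.939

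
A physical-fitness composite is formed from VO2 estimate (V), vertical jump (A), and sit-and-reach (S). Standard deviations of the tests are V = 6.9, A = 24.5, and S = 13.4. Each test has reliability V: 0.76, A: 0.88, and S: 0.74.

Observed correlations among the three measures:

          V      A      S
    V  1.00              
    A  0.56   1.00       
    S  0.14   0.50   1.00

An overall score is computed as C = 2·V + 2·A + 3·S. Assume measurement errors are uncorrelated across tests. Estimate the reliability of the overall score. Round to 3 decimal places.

0.894

Var(C) = 2²·6.9² + 2²·24.5² + 3²·13.4² + 2·[4·6.9·24.5·0.56 + 6·6.9·13.4·0.14 + 6·24.5·13.4·0.50] = 4207.48 + 2882.48 = 7089.96.
Under uncorrelated errors the observed covariances equal the true-score covariances, so only the own-variance terms attenuate.
True-score variance = [2²·6.9²·0.76 + 2²·24.5²·0.88 + 3²·13.4²·0.74] + 2882.48 = 3453.48 + 2882.48 = 6335.96.
Reliability = 6335.96 / 7089.96 = 0.894.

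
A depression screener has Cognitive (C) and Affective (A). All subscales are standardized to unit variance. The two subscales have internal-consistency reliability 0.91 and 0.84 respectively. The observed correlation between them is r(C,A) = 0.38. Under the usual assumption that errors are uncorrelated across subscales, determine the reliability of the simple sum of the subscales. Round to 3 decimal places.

Var(C+A) = 2 + 2·[0.38] = 2 + 0.76 = 2.76.
Because errors are independent across components, Cov(Tᵢ,Tⱼ) = Cov(Xᵢ,Xⱼ); the off-diagonal part of the true-score variance is the same as above.
True-score variance = [0.91 + 0.84] + 0.76 = 1.75 + 0.76 = 2.51.
Reliability = 2.51 / 2.76 = 0.909.

0.909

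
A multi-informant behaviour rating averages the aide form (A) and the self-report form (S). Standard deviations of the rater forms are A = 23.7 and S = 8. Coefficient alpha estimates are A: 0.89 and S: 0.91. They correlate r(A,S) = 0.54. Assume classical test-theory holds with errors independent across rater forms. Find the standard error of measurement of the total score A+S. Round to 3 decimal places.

Var(total) = 625.69 + 204.768 = 830.458.
True-score variance = 558.144 + 204.768 = 762.912, so reliability = 0.9187.
Error variance = 830.458 − 762.912 = 67.5459; SEM = √67.5459 = 8.219.

8.219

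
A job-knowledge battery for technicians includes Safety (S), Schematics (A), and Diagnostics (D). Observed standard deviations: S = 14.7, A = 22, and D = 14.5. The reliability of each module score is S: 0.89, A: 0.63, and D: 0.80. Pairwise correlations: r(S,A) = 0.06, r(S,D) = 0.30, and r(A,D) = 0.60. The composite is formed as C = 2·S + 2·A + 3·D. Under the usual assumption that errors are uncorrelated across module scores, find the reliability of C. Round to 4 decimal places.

0.8496

Var(C) = 2²·14.7² + 2²·22² + 3²·14.5² + 2·[4·14.7·22·0.06 + 6·14.7·14.5·0.30 + 6·22·14.5·0.60] = 4692.61 + 3219.37 = 7911.98.
Under uncorrelated errors the observed covariances equal the true-score covariances, so only the own-variance terms attenuate.
True-score variance = [2²·14.7²·0.89 + 2²·22²·0.63 + 3²·14.5²·0.80] + 3219.37 = 3502.76 + 3219.37 = 6722.13.
Reliability = 6722.13 / 7911.98 = 0.8496.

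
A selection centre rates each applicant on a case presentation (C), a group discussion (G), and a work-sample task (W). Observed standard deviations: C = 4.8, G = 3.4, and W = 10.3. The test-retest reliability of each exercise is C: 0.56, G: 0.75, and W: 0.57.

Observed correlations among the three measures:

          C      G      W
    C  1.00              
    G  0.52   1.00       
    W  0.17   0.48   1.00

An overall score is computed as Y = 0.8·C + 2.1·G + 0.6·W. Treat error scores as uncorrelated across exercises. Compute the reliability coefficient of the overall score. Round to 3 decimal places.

Var(Y) = 0.8²·4.8² + 2.1²·3.4² + 0.6²·10.3² + 2·[1.68·4.8·3.4·0.52 + 0.48·4.8·10.3·0.17 + 1.26·3.4·10.3·0.48] = 103.918 + 78.9431 = 182.861.
Under uncorrelated errors the observed covariances equal the true-score covariances, so only the own-variance terms attenuate.
True-score variance = [0.8²·4.8²·0.56 + 2.1²·3.4²·0.75 + 0.6²·10.3²·0.57] + 78.9431 = 68.2619 + 78.9431 = 147.205.
Reliability = 147.205 / 182.861 = 0.805.

0.805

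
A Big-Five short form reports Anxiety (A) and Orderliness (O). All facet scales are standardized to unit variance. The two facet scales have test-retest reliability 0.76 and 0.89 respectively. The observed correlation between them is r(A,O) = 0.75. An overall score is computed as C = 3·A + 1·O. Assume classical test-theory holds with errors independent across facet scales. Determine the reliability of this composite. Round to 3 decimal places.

0.843

Var(C) = 3² + 1 + 2·[3·0.75] = 10 + 4.5 = 14.5.
Because errors are independent across components, Cov(Tᵢ,Tⱼ) = Cov(Xᵢ,Xⱼ); the off-diagonal part of the true-score variance is the same as above.
True-score variance = [3²·0.76 + 0.89] + 4.5 = 7.73 + 4.5 = 12.23.
Reliability = 12.23 / 14.5 = 0.843.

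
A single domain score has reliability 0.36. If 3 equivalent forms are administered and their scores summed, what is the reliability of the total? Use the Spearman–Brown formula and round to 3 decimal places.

0.628

ρ_k = kρ / (1 + (k−1)ρ) = 3·0.36 / (1 + 2·0.36) = 1.080 / 1.720 = 0.628.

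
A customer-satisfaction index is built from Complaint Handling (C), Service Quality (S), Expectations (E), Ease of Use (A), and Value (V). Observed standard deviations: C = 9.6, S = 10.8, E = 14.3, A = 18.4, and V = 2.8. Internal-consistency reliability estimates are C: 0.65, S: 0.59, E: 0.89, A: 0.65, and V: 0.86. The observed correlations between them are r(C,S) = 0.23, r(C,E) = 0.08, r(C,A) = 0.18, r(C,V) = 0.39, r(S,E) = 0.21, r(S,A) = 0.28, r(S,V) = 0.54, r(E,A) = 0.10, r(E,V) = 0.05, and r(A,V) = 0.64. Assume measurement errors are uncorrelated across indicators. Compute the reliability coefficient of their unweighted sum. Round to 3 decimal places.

Var(C+S+E+A+V) = 9.6² + 10.8² + 14.3² + 18.4² + 2.8² + 2·[9.6·10.8·0.23 + 9.6·14.3·0.08 + 9.6·18.4·0.18 + 9.6·2.8·0.39 + 10.8·14.3·0.21 + 10.8·18.4·0.28 + 10.8·2.8·0.54 + 14.3·18.4·0.10 + 14.3·2.8·0.05 + 18.4·2.8·0.64] = 759.69 + 485.595 = 1245.29.
Under uncorrelated errors the observed covariances equal the true-score covariances, so only the own-variance terms attenuate.
True-score variance = [9.6²·0.65 + 10.8²·0.59 + 14.3²·0.89 + 18.4²·0.65 + 2.8²·0.86] + 485.595 = 537.524 + 485.595 = 1023.12.
Reliability = 1023.12 / 1245.29 = 0.822.

0.822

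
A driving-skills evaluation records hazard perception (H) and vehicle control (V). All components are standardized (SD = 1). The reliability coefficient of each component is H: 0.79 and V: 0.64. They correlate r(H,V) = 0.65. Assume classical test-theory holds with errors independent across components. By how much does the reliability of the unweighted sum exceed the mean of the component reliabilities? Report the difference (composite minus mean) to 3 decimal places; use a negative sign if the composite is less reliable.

Var(sum) = 2 + 1.3 = 3.3; true-score variance = 1.43 + 1.3 = 2.73; composite reliability = 0.8273.
Mean component reliability = 0.7150.
Difference = 0.8273 − 0.7150 = 0.112.

0.112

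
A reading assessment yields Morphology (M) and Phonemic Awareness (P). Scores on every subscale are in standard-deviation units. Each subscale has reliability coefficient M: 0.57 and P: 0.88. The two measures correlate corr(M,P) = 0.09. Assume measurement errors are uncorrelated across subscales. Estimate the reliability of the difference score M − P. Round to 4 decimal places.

0.6978

Var(M−P) = 1 + 1 − 2·0.09 = 2 − 0.18 = 1.82.
Under uncorrelated errors the observed covariances equal the true-score covariances, so only the own-variance terms attenuate.
True-score variance = [0.57 + 0.88] − 0.18 = 1.45 − 0.18 = 1.27.
Reliability = 1.27 / 1.82 = 0.6978.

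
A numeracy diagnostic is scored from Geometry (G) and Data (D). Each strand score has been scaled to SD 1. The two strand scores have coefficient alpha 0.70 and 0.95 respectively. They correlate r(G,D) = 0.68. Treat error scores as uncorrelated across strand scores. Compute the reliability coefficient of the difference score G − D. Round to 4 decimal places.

0.4531

Var(G−D) = 1 + 1 − 2·0.68 = 2 − 1.36 = 0.64.
With uncorrelated errors the cross-covariances are all true-score covariance, so they carry over unchanged; only the diagonal terms shrink to ρᵢσᵢ².
True-score variance = [0.70 + 0.95] − 1.36 = 1.65 − 1.36 = 0.29.
Reliability = 0.29 / 0.64 = 0.4531.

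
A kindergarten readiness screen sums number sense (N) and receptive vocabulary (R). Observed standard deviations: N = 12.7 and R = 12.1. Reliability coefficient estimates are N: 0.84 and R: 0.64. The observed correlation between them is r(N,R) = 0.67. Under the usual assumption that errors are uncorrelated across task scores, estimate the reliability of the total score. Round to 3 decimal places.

Var(N+R) = 12.7² + 12.1² + 2·[12.7·12.1·0.67] = 307.7 + 205.918 = 513.618.
Because errors are independent across components, Cov(Tᵢ,Tⱼ) = Cov(Xᵢ,Xⱼ); the off-diagonal part of the true-score variance is the same as above.
True-score variance = [12.7²·0.84 + 12.1²·0.64] + 205.918 = 229.186 + 205.918 = 435.104.
Reliability = 435.104 / 513.618 = 0.847.

0.847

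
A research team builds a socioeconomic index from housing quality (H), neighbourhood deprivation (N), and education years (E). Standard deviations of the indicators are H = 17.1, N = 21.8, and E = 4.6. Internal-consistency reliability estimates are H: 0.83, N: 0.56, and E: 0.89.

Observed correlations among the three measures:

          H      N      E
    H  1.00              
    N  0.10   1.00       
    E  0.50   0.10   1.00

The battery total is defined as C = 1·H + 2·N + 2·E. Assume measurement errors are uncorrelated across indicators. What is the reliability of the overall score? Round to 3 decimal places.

Var(C) = 17.1² + 2²·21.8² + 2²·4.6² + 2·[2·17.1·21.8·0.10 + 2·17.1·4.6·0.50 + 4·21.8·4.6·0.10] = 2278.01 + 386.656 = 2664.67.
Because errors are independent across components, Cov(Tᵢ,Tⱼ) = Cov(Xᵢ,Xⱼ); the off-diagonal part of the true-score variance is the same as above.
True-score variance = [17.1²·0.83 + 2²·21.8²·0.56 + 2²·4.6²·0.89] + 386.656 = 1382.57 + 386.656 = 1769.22.
Reliability = 1769.22 / 2664.67 = 0.664.

0.664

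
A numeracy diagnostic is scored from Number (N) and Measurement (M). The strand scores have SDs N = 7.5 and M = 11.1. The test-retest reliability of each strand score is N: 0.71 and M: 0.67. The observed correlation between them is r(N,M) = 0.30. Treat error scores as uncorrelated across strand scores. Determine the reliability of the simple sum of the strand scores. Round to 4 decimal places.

0.7517

Var(N+M) = 7.5² + 11.1² + 2·[7.5·11.1·0.30] = 179.46 + 49.95 = 229.41.
Under uncorrelated errors the observed covariances equal the true-score covariances, so only the own-variance terms attenuate.
True-score variance = [7.5²·0.71 + 11.1²·0.67] + 49.95 = 122.488 + 49.95 = 172.438.
Reliability = 172.438 / 229.41 = 0.7517.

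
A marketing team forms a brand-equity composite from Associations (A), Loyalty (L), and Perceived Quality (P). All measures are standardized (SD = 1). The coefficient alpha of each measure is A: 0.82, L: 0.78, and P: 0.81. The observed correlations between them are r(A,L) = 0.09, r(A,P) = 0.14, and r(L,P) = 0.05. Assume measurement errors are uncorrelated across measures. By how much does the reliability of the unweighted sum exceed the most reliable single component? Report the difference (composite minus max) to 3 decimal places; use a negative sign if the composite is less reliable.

Var(sum) = 3 + 0.56 = 3.56; true-score variance = 2.41 + 0.56 = 2.97; composite reliability = 0.8343.
Max component reliability = 0.8200.
Difference = 0.8343 − 0.8200 = 0.014.

0.014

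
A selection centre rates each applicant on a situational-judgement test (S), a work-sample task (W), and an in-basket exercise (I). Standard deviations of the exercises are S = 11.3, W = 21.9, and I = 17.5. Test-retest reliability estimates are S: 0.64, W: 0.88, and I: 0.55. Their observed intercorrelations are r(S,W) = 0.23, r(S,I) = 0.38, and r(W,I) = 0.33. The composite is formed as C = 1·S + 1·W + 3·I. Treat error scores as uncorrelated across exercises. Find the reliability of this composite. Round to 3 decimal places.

0.713

Var(C) = 11.3² + 21.9² + 3²·17.5² + 2·[11.3·21.9·0.23 + 3·11.3·17.5·0.38 + 3·21.9·17.5·0.33] = 3363.55 + 1323.54 = 4687.09.
With uncorrelated errors the cross-covariances are all true-score covariance, so they carry over unchanged; only the diagonal terms shrink to ρᵢσᵢ².
True-score variance = [11.3²·0.64 + 21.9²·0.88 + 3²·17.5²·0.55] + 1323.54 = 2019.72 + 1323.54 = 3343.26.
Reliability = 3343.26 / 4687.09 = 0.713.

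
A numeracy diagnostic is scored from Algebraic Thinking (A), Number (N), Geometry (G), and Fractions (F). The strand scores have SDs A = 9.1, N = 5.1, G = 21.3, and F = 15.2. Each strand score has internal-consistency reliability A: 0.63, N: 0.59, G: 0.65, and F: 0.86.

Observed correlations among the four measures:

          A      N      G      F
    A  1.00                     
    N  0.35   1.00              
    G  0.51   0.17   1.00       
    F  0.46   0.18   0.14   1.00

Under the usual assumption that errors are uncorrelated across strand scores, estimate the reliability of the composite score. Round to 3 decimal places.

0.822

Var(A+N+G+F) = 9.1² + 5.1² + 21.3² + 15.2² + 2·[9.1·5.1·0.35 + 9.1·21.3·0.51 + 9.1·15.2·0.46 + 5.1·21.3·0.17 + 5.1·15.2·0.18 + 21.3·15.2·0.14] = 793.55 + 512.942 = 1306.49.
Under uncorrelated errors the observed covariances equal the true-score covariances, so only the own-variance terms attenuate.
True-score variance = [9.1²·0.63 + 5.1²·0.59 + 21.3²·0.65 + 15.2²·0.86] + 512.942 = 561.109 + 512.942 = 1074.05.
Reliability = 1074.05 / 1306.49 = 0.822.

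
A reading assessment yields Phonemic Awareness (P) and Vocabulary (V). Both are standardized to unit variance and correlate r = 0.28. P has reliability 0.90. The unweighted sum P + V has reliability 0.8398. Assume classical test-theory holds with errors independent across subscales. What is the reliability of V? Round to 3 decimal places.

0.690

Var(P+V) = 2 + 2·0.28 = 2.560.
True-score variance = ρ_P + ρ_V + 2·0.28, so 0.8398 = (0.90 + ρ_V + 0.56) / 2.560.
ρ_V = 0.8398·2.560 − 0.90 − 0.56 = 0.690.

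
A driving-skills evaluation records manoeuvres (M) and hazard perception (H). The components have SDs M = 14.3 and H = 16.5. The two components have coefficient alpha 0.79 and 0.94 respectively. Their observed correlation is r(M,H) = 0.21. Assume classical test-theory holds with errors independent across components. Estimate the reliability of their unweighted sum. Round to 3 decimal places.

0.897

Var(M+H) = 14.3² + 16.5² + 2·[14.3·16.5·0.21] = 476.74 + 99.099 = 575.839.
Because errors are independent across components, Cov(Tᵢ,Tⱼ) = Cov(Xᵢ,Xⱼ); the off-diagonal part of the true-score variance is the same as above.
True-score variance = [14.3²·0.79 + 16.5²·0.94] + 99.099 = 417.462 + 99.099 = 516.561.
Reliability = 516.561 / 575.839 = 0.897.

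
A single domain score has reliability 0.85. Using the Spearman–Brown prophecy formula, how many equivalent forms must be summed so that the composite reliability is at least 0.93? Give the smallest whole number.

3

k ≥ ρ*(1−ρ₁)/(ρ₁(1−ρ*)) = 0.93·0.15 / (0.85·0.07) = 2.345.
Smallest integer k = 3.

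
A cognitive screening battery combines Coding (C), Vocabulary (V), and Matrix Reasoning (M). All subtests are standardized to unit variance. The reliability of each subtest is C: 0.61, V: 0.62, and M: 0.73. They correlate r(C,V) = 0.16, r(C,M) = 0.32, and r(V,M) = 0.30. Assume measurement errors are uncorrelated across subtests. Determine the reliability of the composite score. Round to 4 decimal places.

Var(C+V+M) = 3 + 2·[0.16 + 0.32 + 0.30] = 3 + 1.56 = 4.56.
With uncorrelated errors the cross-covariances are all true-score covariance, so they carry over unchanged; only the diagonal terms shrink to ρᵢσᵢ².
True-score variance = [0.61 + 0.62 + 0.73] + 1.56 = 1.96 + 1.56 = 3.52.
Reliability = 3.52 / 4.56 = 0.7719.

0.7719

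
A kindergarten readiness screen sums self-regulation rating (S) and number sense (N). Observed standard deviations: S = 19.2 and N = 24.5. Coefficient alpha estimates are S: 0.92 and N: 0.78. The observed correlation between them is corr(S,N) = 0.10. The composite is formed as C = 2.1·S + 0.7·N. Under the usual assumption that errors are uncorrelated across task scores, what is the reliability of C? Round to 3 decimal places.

0.905

Var(C) = 2.1²·19.2² + 0.7²·24.5² + 2·[1.47·19.2·24.5·0.10] = 1919.82 + 138.298 = 2058.12.
With uncorrelated errors the cross-covariances are all true-score covariance, so they carry over unchanged; only the diagonal terms shrink to ρᵢσᵢ².
True-score variance = [2.1²·19.2²·0.92 + 0.7²·24.5²·0.78] + 138.298 = 1725.06 + 138.298 = 1863.36.
Reliability = 1863.36 / 2058.12 = 0.905.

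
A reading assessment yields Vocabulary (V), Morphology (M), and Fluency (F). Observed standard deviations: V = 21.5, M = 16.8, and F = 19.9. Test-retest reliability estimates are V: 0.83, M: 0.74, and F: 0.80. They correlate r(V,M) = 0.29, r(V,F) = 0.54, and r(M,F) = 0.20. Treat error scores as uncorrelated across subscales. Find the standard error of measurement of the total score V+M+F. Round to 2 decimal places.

Var(total) = 1140.5 + 805.302 = 1945.8.
True-score variance = 909.333 + 805.302 = 1714.64, so reliability = 0.8812.
Error variance = 1945.8 − 1714.64 = 231.167; SEM = √231.167 = 15.20.

15.20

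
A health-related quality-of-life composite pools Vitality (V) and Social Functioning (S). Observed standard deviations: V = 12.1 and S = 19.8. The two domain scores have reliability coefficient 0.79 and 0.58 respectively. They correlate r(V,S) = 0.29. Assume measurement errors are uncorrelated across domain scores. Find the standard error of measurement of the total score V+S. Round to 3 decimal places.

13.979

Var(total) = 538.45 + 138.956 = 677.406.
True-score variance = 343.047 + 138.956 = 482.004, so reliability = 0.7115.
Error variance = 677.406 − 482.004 = 195.403; SEM = √195.403 = 13.979.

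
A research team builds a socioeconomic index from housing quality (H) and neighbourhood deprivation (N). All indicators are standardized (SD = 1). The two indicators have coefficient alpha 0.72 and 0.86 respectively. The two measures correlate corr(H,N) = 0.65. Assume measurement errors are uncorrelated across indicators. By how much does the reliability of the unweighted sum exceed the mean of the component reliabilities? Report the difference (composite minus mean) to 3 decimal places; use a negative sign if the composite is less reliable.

0.083

Var(sum) = 2 + 1.3 = 3.3; true-score variance = 1.58 + 1.3 = 2.88; composite reliability = 0.8727.
Mean component reliability = 0.7900.
Difference = 0.8727 − 0.7900 = 0.083.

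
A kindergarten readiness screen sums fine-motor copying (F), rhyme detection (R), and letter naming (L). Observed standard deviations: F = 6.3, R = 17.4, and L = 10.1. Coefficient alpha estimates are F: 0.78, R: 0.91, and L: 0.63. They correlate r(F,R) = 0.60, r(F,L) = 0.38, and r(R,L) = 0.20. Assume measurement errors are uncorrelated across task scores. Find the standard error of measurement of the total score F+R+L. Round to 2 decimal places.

8.59

Var(total) = 444.46 + 250.199 = 694.659.
True-score variance = 370.736 + 250.199 = 620.935, so reliability = 0.8939.
Error variance = 694.659 − 620.935 = 73.7239; SEM = √73.7239 = 8.59.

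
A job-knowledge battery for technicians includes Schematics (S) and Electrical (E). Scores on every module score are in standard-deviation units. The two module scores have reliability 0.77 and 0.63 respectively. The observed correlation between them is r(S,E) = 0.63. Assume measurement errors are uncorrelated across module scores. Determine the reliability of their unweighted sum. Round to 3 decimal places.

0.816

Var(S+E) = 2 + 2·[0.63] = 2 + 1.26 = 3.26.
Because errors are independent across components, Cov(Tᵢ,Tⱼ) = Cov(Xᵢ,Xⱼ); the off-diagonal part of the true-score variance is the same as above.
True-score variance = [0.77 + 0.63] + 1.26 = 1.4 + 1.26 = 2.66.
Reliability = 2.66 / 3.26 = 0.816.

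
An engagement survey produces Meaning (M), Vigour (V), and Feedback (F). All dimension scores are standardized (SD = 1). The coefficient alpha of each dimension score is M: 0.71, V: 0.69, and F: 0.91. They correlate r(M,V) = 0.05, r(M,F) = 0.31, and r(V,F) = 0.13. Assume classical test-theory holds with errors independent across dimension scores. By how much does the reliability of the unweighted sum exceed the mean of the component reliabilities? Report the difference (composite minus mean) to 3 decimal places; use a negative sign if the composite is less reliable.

Var(sum) = 3 + 0.98 = 3.98; true-score variance = 2.31 + 0.98 = 3.29; composite reliability = 0.8266.
Mean component reliability = 0.7700.
Difference = 0.8266 − 0.7700 = 0.057.

0.057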